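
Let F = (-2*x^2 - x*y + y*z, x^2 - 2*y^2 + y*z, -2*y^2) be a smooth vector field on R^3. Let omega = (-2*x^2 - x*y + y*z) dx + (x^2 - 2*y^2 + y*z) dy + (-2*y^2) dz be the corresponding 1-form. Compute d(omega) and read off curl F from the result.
d(omega) = (-5*y) dy ∧ dz + (y) dz ∧ dx + (3*x - z) dx ∧ dy; curl F = (-5*y, y, 3*x - z)

d omega = sum_{i<j} (∂f_j/∂x_i - ∂f_i/∂x_j) dx_i ∧ dx_j. Under the identification (dy ∧ dz, dz ∧ dx, dx ∧ dy) ↔ (e_x, e_y, e_z), the coefficients are exactly the components of curl F. Compute:
  ∂R/∂y - ∂Q/∂z = (-4*y) - (y) = -5*y
  ∂P/∂z - ∂R/∂x = (y) - (0) = y
  ∂Q/∂x - ∂P/∂y = (2*x) - (-x + z) = 3*x - z.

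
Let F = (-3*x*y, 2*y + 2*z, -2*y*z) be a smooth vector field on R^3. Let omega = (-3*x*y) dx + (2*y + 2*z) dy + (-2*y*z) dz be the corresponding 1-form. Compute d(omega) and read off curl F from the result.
d(omega) = (-2*z - 2) dy ∧ dz + (0) dz ∧ dx + (3*x) dx ∧ dy; curl F = (-2*z - 2, 0, 3*x)

d omega = sum_{i<j} (∂f_j/∂x_i - ∂f_i/∂x_j) dx_i ∧ dx_j. Under the identification (dy ∧ dz, dz ∧ dx, dx ∧ dy) ↔ (e_x, e_y, e_z), the coefficients are exactly the components of curl F. Compute:
  ∂R/∂y - ∂Q/∂z = (-2*z) - (2) = -2*z - 2
  ∂P/∂z - ∂R/∂x = (0) - (0) = 0
  ∂Q/∂x - ∂P/∂y = (0) - (-3*x) = 3*x.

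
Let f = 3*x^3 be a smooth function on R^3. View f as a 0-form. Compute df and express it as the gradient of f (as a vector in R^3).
df = (9*x^2) dx + (0) dy + (0) dz; grad f = (9*x^2, 0, 0)

For a 0-form f, d f = (∂f/∂x) dx + (∂f/∂y) dy + (∂f/∂z) dz. The components of the vector representation are exactly the entries of grad f in Cartesian coordinates:
  ∂f/∂x = 9*x^2
  ∂f/∂y = 0
  ∂f/∂z = 0.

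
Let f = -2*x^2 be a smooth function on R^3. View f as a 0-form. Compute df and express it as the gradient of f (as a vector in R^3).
df = (-4*x) dx + (0) dy + (0) dz; grad f = (-4*x, 0, 0)

For a 0-form f, d f = (∂f/∂x) dx + (∂f/∂y) dy + (∂f/∂z) dz. The components of the vector representation are exactly the entries of grad f in Cartesian coordinates:
  ∂f/∂x = -4*x
  ∂f/∂y = 0
  ∂f/∂z = 0.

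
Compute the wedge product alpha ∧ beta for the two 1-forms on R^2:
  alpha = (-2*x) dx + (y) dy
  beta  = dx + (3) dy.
alpha ∧ beta = (-6*x - y) dx ∧ dy

Distribute the wedge, using dx_i ∧ dx_j = -dx_j ∧ dx_i and dx_i ∧ dx_i = 0. For each pair (i, j) with i < j, the coefficient of dx_i ∧ dx_j in alpha ∧ beta is (alpha_i * beta_j - alpha_j * beta_i). Collecting: alpha ∧ beta = (-6*x - y) dx ∧ dy.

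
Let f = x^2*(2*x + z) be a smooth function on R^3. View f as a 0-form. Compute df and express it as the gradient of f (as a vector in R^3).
df = (2*x*(3*x + z)) dx + (0) dy + (x^2) dz; grad f = (2*x*(3*x + z), 0, x^2)

For a 0-form f, d f = (∂f/∂x) dx + (∂f/∂y) dy + (∂f/∂z) dz. The components of the vector representation are exactly the entries of grad f in Cartesian coordinates:
  ∂f/∂x = 2*x*(3*x + z)
  ∂f/∂y = 0
  ∂f/∂z = x^2.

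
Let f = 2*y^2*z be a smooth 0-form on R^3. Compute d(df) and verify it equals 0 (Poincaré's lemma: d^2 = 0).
d(df) = 0

Step 1: df = sum_i (∂f/∂x_i) dx_i = (0) dx + (4*y*z) dy + (2*y^2) dz.
Step 2: Apply d again. Using the 1-form formula, the coefficient of dx ∧ dy in d(df) is ∂^2 f/∂x ∂y - ∂^2 f/∂y ∂x = (0) - (0) = 0 (equality of mixed partials for smooth f).
Similarly for dx ∧ dz and dy ∧ dz — all coefficients vanish. So d(df) = 0.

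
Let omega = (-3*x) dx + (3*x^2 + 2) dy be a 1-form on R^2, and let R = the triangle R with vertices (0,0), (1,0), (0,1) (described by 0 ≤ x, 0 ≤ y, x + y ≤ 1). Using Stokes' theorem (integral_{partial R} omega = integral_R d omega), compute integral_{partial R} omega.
integral_(partial R) omega = 1

Stokes: integral_partial_R omega = integral_R d omega with d omega = (∂Q/∂x - ∂P/∂y) dx ∧ dy.
  ∂Q/∂x = 6*x
  ∂P/∂y = 0
  integrand = ∂Q/∂x - ∂P/∂y = 6*x.
Integrating over R: integral_0^1 integral_0^{1-x} (6*x) dy dx = 1.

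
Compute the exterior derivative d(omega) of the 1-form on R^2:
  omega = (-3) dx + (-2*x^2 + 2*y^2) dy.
d(omega) = (-4*x) dx ∧ dy

For a 1-form omega = sum_i f_i dx_i, the exterior derivative is
  d(omega) = sum_{i < j} (∂f_j/∂x_i - ∂f_i/∂x_j) dx_i ∧ dx_j.
  coefficient of dx ∧ dy: ∂f_2/∂x - ∂f_1/∂y = ∂(-2*x^2 + 2*y^2)/∂x - ∂(-3)/∂y = -4*x
Assembling: d(omega) = (-4*x) dx ∧ dy.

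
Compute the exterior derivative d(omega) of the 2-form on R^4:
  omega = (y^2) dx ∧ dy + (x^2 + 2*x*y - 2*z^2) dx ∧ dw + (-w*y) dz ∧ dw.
d(omega) = (-2*x) dx ∧ dy ∧ dw + (4*z) dx ∧ dz ∧ dw + (-w) dy ∧ dz ∧ dw

For a 2-form omega = sum_{i<j} g_{ij} dx_i ∧ dx_j, the exterior derivative is
  d(omega) = sum_{i<j} d(g_{ij}) ∧ dx_i ∧ dx_j = sum_{i<j, k} (∂g_{ij}/∂x_k) dx_k ∧ dx_i ∧ dx_j.
Expand each term, using dx_k ∧ dx_i ∧ dx_j = sgn(permutation) dx_{(a)} ∧ dx_{(b)} ∧ dx_{(c)} with (a < b < c) sorted:
  d(x^2 + 2*x*y - 2*z^2) includes (∂/∂y)(x^2 + 2*x*y - 2*z^2) dy = (2*x) dy, which multiplied by dx ∧ dw gives (-2*x) dx ∧ dy ∧ dw
  d(x^2 + 2*x*y - 2*z^2) includes (∂/∂z)(x^2 + 2*x*y - 2*z^2) dz = (-4*z) dz, which multiplied by dx ∧ dw gives (4*z) dx ∧ dz ∧ dw
  d(-w*y) includes (∂/∂y)(-w*y) dy = (-w) dy, which multiplied by dz ∧ dw gives (-w) dy ∧ dz ∧ dw
Collecting like 3-forms: d(omega) = (-2*x) dx ∧ dy ∧ dw + (4*z) dx ∧ dz ∧ dw + (-w) dy ∧ dz ∧ dw.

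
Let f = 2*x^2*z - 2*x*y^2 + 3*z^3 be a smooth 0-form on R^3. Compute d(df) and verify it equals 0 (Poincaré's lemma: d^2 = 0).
d(df) = 0

Step 1: df = sum_i (∂f/∂x_i) dx_i = (4*x*z - 2*y^2) dx + (-4*x*y) dy + (2*x^2 + 9*z^2) dz.
Step 2: Apply d again. Using the 1-form formula, the coefficient of dx ∧ dy in d(df) is ∂^2 f/∂x ∂y - ∂^2 f/∂y ∂x = (-4*y) - (-4*y) = 0 (equality of mixed partials for smooth f).
Similarly for dx ∧ dz and dy ∧ dz — all coefficients vanish. So d(df) = 0.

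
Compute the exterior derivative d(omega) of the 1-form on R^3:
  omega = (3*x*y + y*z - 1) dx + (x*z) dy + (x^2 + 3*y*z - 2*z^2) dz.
d(omega) = (-3*x) dx ∧ dy + (2*x - y) dx ∧ dz + (-x + 3*z) dy ∧ dz

For a 1-form omega = sum_i f_i dx_i, the exterior derivative is
  d(omega) = sum_{i < j} (∂f_j/∂x_i - ∂f_i/∂x_j) dx_i ∧ dx_j.
  coefficient of dx ∧ dy: ∂f_2/∂x - ∂f_1/∂y = ∂(x*z)/∂x - ∂(3*x*y + y*z - 1)/∂y = -3*x
  coefficient of dx ∧ dz: ∂f_3/∂x - ∂f_1/∂z = ∂(x^2 + 3*y*z - 2*z^2)/∂x - ∂(3*x*y + y*z - 1)/∂z = 2*x - y
  coefficient of dy ∧ dz: ∂f_3/∂y - ∂f_2/∂z = ∂(x^2 + 3*y*z - 2*z^2)/∂y - ∂(x*z)/∂z = -x + 3*z
Assembling: d(omega) = (-3*x) dx ∧ dy + (2*x - y) dx ∧ dz + (-x + 3*z) dy ∧ dz.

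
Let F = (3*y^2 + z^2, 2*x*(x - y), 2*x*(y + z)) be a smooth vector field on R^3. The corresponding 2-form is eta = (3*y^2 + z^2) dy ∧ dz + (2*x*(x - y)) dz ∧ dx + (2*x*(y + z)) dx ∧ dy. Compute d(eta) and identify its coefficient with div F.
d(eta) = (0) dx ∧ dy ∧ dz; div F = 0

For a 2-form in R^3 of the form above, applying d gives a 3-form with coefficient ∂P/∂x + ∂Q/∂y + ∂R/∂z:
  ∂P/∂x = 0
  ∂Q/∂y = -2*x
  ∂R/∂z = 2*x
Sum = 0, which is exactly div F.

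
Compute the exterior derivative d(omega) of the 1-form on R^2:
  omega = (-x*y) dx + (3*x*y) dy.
d(omega) = (x + 3*y) dx ∧ dy

For a 1-form omega = sum_i f_i dx_i, the exterior derivative is
  d(omega) = sum_{i < j} (∂f_j/∂x_i - ∂f_i/∂x_j) dx_i ∧ dx_j.
  coefficient of dx ∧ dy: ∂f_2/∂x - ∂f_1/∂y = ∂(3*x*y)/∂x - ∂(-x*y)/∂y = x + 3*y
Assembling: d(omega) = (x + 3*y) dx ∧ dy.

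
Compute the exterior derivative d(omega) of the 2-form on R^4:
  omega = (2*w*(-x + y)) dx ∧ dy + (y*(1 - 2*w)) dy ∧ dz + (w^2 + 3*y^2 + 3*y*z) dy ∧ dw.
d(omega) = (-2*x + 2*y) dx ∧ dy ∧ dw + (-5*y) dy ∧ dz ∧ dw

For a 2-form omega = sum_{i<j} g_{ij} dx_i ∧ dx_j, the exterior derivative is
  d(omega) = sum_{i<j} d(g_{ij}) ∧ dx_i ∧ dx_j = sum_{i<j, k} (∂g_{ij}/∂x_k) dx_k ∧ dx_i ∧ dx_j.
Expand each term, using dx_k ∧ dx_i ∧ dx_j = sgn(permutation) dx_{(a)} ∧ dx_{(b)} ∧ dx_{(c)} with (a < b < c) sorted:
  d(2*w*(-x + y)) includes (∂/∂w)(2*w*(-x + y)) dw = (-2*x + 2*y) dw, which multiplied by dx ∧ dy gives (-2*x + 2*y) dx ∧ dy ∧ dw
  d(y*(1 - 2*w)) includes (∂/∂w)(y*(1 - 2*w)) dw = (-2*y) dw, which multiplied by dy ∧ dz gives (-2*y) dy ∧ dz ∧ dw
  d(w^2 + 3*y^2 + 3*y*z) includes (∂/∂z)(w^2 + 3*y^2 + 3*y*z) dz = (3*y) dz, which multiplied by dy ∧ dw gives (-3*y) dy ∧ dz ∧ dw
Collecting like 3-forms: d(omega) = (-2*x + 2*y) dx ∧ dy ∧ dw + (-5*y) dy ∧ dz ∧ dw.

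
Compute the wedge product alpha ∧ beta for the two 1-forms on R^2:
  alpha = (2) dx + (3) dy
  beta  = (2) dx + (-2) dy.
alpha ∧ beta = (-10) dx ∧ dy

Distribute the wedge, using dx_i ∧ dx_j = -dx_j ∧ dx_i and dx_i ∧ dx_i = 0. For each pair (i, j) with i < j, the coefficient of dx_i ∧ dx_j in alpha ∧ beta is (alpha_i * beta_j - alpha_j * beta_i). Collecting: alpha ∧ beta = (-10) dx ∧ dy.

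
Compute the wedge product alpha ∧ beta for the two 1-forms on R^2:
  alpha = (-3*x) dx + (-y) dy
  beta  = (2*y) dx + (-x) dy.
alpha ∧ beta = (3*x^2 + 2*y^2) dx ∧ dy

Distribute the wedge, using dx_i ∧ dx_j = -dx_j ∧ dx_i and dx_i ∧ dx_i = 0. For each pair (i, j) with i < j, the coefficient of dx_i ∧ dx_j in alpha ∧ beta is (alpha_i * beta_j - alpha_j * beta_i). Collecting: alpha ∧ beta = (3*x^2 + 2*y^2) dx ∧ dy.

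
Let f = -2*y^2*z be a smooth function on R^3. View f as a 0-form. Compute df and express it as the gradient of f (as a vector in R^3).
df = (0) dx + (-4*y*z) dy + (-2*y^2) dz; grad f = (0, -4*y*z, -2*y^2)

For a 0-form f, d f = (∂f/∂x) dx + (∂f/∂y) dy + (∂f/∂z) dz. The components of the vector representation are exactly the entries of grad f in Cartesian coordinates:
  ∂f/∂x = 0
  ∂f/∂y = -4*y*z
  ∂f/∂z = -2*y^2.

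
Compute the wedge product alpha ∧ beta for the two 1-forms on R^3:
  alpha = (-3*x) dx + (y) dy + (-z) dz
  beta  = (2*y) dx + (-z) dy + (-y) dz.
alpha ∧ beta = (3*x*z - 2*y^2) dx ∧ dy + (y*(3*x + 2*z)) dx ∧ dz + (-y^2 - z^2) dy ∧ dz

Distribute the wedge, using dx_i ∧ dx_j = -dx_j ∧ dx_i and dx_i ∧ dx_i = 0. For each pair (i, j) with i < j, the coefficient of dx_i ∧ dx_j in alpha ∧ beta is (alpha_i * beta_j - alpha_j * beta_i). Collecting: alpha ∧ beta = (3*x*z - 2*y^2) dx ∧ dy + (y*(3*x + 2*z)) dx ∧ dz + (-y^2 - z^2) dy ∧ dz.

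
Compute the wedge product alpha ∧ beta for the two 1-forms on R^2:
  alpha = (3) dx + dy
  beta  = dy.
alpha ∧ beta = (3) dx ∧ dy

Distribute the wedge, using dx_i ∧ dx_j = -dx_j ∧ dx_i and dx_i ∧ dx_i = 0. For each pair (i, j) with i < j, the coefficient of dx_i ∧ dx_j in alpha ∧ beta is (alpha_i * beta_j - alpha_j * beta_i). Collecting: alpha ∧ beta = (3) dx ∧ dy.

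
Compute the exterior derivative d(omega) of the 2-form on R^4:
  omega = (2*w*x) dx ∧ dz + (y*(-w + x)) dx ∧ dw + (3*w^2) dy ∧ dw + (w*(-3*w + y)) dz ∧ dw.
d(omega) = (2*x) dx ∧ dz ∧ dw + (w - x) dx ∧ dy ∧ dw + (w) dy ∧ dz ∧ dw

For a 2-form omega = sum_{i<j} g_{ij} dx_i ∧ dx_j, the exterior derivative is
  d(omega) = sum_{i<j} d(g_{ij}) ∧ dx_i ∧ dx_j = sum_{i<j, k} (∂g_{ij}/∂x_k) dx_k ∧ dx_i ∧ dx_j.
Expand each term, using dx_k ∧ dx_i ∧ dx_j = sgn(permutation) dx_{(a)} ∧ dx_{(b)} ∧ dx_{(c)} with (a < b < c) sorted:
  d(2*w*x) includes (∂/∂w)(2*w*x) dw = (2*x) dw, which multiplied by dx ∧ dz gives (2*x) dx ∧ dz ∧ dw
  d(y*(-w + x)) includes (∂/∂y)(y*(-w + x)) dy = (-w + x) dy, which multiplied by dx ∧ dw gives (w - x) dx ∧ dy ∧ dw
  d(w*(-3*w + y)) includes (∂/∂y)(w*(-3*w + y)) dy = (w) dy, which multiplied by dz ∧ dw gives (w) dy ∧ dz ∧ dw
Collecting like 3-forms: d(omega) = (2*x) dx ∧ dz ∧ dw + (w - x) dx ∧ dy ∧ dw + (w) dy ∧ dz ∧ dw.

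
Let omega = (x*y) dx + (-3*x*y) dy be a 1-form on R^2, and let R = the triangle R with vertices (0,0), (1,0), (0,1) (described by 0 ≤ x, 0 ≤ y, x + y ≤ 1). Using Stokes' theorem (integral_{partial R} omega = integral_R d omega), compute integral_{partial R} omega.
integral_(partial R) omega = -2/3

Stokes: integral_partial_R omega = integral_R d omega with d omega = (∂Q/∂x - ∂P/∂y) dx ∧ dy.
  ∂Q/∂x = -3*y
  ∂P/∂y = x
  integrand = ∂Q/∂x - ∂P/∂y = -x - 3*y.
Integrating over R: integral_0^1 integral_0^{1-x} (-x - 3*y) dy dx = -2/3.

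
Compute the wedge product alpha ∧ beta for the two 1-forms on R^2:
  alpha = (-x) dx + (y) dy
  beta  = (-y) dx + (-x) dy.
alpha ∧ beta = (x^2 + y^2) dx ∧ dy

Distribute the wedge, using dx_i ∧ dx_j = -dx_j ∧ dx_i and dx_i ∧ dx_i = 0. For each pair (i, j) with i < j, the coefficient of dx_i ∧ dx_j in alpha ∧ beta is (alpha_i * beta_j - alpha_j * beta_i). Collecting: alpha ∧ beta = (x^2 + y^2) dx ∧ dy.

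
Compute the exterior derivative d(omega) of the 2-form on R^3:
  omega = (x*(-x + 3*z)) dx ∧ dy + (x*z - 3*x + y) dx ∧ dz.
d(omega) = (3*x - 1) dx ∧ dy ∧ dz

For a 2-form omega = sum_{i<j} g_{ij} dx_i ∧ dx_j, the exterior derivative is
  d(omega) = sum_{i<j} d(g_{ij}) ∧ dx_i ∧ dx_j = sum_{i<j, k} (∂g_{ij}/∂x_k) dx_k ∧ dx_i ∧ dx_j.
Expand each term, using dx_k ∧ dx_i ∧ dx_j = sgn(permutation) dx_{(a)} ∧ dx_{(b)} ∧ dx_{(c)} with (a < b < c) sorted:
  d(x*(-x + 3*z)) includes (∂/∂z)(x*(-x + 3*z)) dz = (3*x) dz, which multiplied by dx ∧ dy gives (3*x) dx ∧ dy ∧ dz
  d(x*z - 3*x + y) includes (∂/∂y)(x*z - 3*x + y) dy = (1) dy, which multiplied by dx ∧ dz gives (-1) dx ∧ dy ∧ dz
Collecting like 3-forms: d(omega) = (3*x - 1) dx ∧ dy ∧ dz.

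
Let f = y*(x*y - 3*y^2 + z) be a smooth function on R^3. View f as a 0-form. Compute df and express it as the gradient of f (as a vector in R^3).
df = (y^2) dx + (2*x*y - 9*y^2 + z) dy + (y) dz; grad f = (y^2, 2*x*y - 9*y^2 + z, y)

For a 0-form f, d f = (∂f/∂x) dx + (∂f/∂y) dy + (∂f/∂z) dz. The components of the vector representation are exactly the entries of grad f in Cartesian coordinates:
  ∂f/∂x = y^2
  ∂f/∂y = 2*x*y - 9*y^2 + z
  ∂f/∂z = y.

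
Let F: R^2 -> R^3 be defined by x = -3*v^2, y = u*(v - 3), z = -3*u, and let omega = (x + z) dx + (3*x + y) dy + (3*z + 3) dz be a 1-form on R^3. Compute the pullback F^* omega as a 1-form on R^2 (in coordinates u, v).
F^* omega = (u*v^2 - 6*u*v + 36*u - 9*v^3 + 27*v^2 - 9) du + (u^2*v - 3*u^2 - 9*u*v^2 + 18*u*v + 18*v^3) dv

Using F^*(f dg) = (f ∘ F) d(g ∘ F), substitute each coordinate x_i by F_i(u, v) in f_i, and replace dx_i by d F_i = (∂F_i/∂u) du + (∂F_i/∂v) dv.
  For the x component: f_1(F) = -3*u - 3*v^2; d F_1 = (0) du + (-6*v) dv
  For the y component: f_2(F) = u*v - 3*u - 9*v^2; d F_2 = (v - 3) du + (u) dv
  For the z component: f_3(F) = 3 - 9*u; d F_3 = (-3) du + (0) dv
Combining and collecting du, dv coefficients:
  coeff of du: u*v^2 - 6*u*v + 36*u - 9*v^3 + 27*v^2 - 9
  coeff of dv: u^2*v - 3*u^2 - 9*u*v^2 + 18*u*v + 18*v^3
F^* omega = (u*v^2 - 6*u*v + 36*u - 9*v^3 + 27*v^2 - 9) du + (u^2*v - 3*u^2 - 9*u*v^2 + 18*u*v + 18*v^3) dv.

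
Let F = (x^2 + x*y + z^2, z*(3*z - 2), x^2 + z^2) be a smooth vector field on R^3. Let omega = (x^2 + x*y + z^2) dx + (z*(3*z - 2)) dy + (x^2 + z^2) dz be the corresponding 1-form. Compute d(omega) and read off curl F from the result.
d(omega) = (2 - 6*z) dy ∧ dz + (-2*x + 2*z) dz ∧ dx + (-x) dx ∧ dy; curl F = (2 - 6*z, -2*x + 2*z, -x)

d omega = sum_{i<j} (∂f_j/∂x_i - ∂f_i/∂x_j) dx_i ∧ dx_j. Under the identification (dy ∧ dz, dz ∧ dx, dx ∧ dy) ↔ (e_x, e_y, e_z), the coefficients are exactly the components of curl F. Compute:
  ∂R/∂y - ∂Q/∂z = (0) - (6*z - 2) = 2 - 6*z
  ∂P/∂z - ∂R/∂x = (2*z) - (2*x) = -2*x + 2*z
  ∂Q/∂x - ∂P/∂y = (0) - (x) = -x.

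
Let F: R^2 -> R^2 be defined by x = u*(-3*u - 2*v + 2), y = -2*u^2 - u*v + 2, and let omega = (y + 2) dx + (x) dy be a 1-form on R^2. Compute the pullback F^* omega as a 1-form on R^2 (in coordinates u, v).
F^* omega = (24*u^3 + 21*u^2*v - 12*u^2 + 4*u*v^2 - 4*u*v - 24*u - 8*v + 8) du + (u*(7*u^2 + 4*u*v - 2*u - 8)) dv

Using F^*(f dg) = (f ∘ F) d(g ∘ F), substitute each coordinate x_i by F_i(u, v) in f_i, and replace dx_i by d F_i = (∂F_i/∂u) du + (∂F_i/∂v) dv.
  For the x component: f_1(F) = -2*u^2 - u*v + 4; d F_1 = (-6*u - 2*v + 2) du + (-2*u) dv
  For the y component: f_2(F) = u*(-3*u - 2*v + 2); d F_2 = (-4*u - v) du + (-u) dv
Combining and collecting du, dv coefficients:
  coeff of du: 24*u^3 + 21*u^2*v - 12*u^2 + 4*u*v^2 - 4*u*v - 24*u - 8*v + 8
  coeff of dv: u*(7*u^2 + 4*u*v - 2*u - 8)
F^* omega = (24*u^3 + 21*u^2*v - 12*u^2 + 4*u*v^2 - 4*u*v - 24*u - 8*v + 8) du + (u*(7*u^2 + 4*u*v - 2*u - 8)) dv.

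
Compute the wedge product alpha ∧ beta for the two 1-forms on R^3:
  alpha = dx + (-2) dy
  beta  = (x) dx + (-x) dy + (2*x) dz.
alpha ∧ beta = (x) dx ∧ dy + (2*x) dx ∧ dz + (-4*x) dy ∧ dz

Distribute the wedge, using dx_i ∧ dx_j = -dx_j ∧ dx_i and dx_i ∧ dx_i = 0. For each pair (i, j) with i < j, the coefficient of dx_i ∧ dx_j in alpha ∧ beta is (alpha_i * beta_j - alpha_j * beta_i). Collecting: alpha ∧ beta = (x) dx ∧ dy + (2*x) dx ∧ dz + (-4*x) dy ∧ dz.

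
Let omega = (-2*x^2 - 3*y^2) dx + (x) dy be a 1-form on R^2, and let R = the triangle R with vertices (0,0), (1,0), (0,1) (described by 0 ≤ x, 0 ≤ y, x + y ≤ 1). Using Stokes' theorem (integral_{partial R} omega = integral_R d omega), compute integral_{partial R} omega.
integral_(partial R) omega = 3/2

Stokes: integral_partial_R omega = integral_R d omega with d omega = (∂Q/∂x - ∂P/∂y) dx ∧ dy.
  ∂Q/∂x = 1
  ∂P/∂y = -6*y
  integrand = ∂Q/∂x - ∂P/∂y = 6*y + 1.
Integrating over R: integral_0^1 integral_0^{1-x} (6*y + 1) dy dx = 3/2.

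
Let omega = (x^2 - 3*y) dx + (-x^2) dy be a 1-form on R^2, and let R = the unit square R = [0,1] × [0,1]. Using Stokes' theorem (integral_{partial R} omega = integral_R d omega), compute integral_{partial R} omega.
integral_(partial R) omega = 2

Stokes: integral_partial_R omega = integral_R d omega with d omega = (∂Q/∂x - ∂P/∂y) dx ∧ dy.
  ∂Q/∂x = -2*x
  ∂P/∂y = -3
  integrand = ∂Q/∂x - ∂P/∂y = 3 - 2*x.
Integrating over R: integral_0^1 integral_0^1 (3 - 2*x) dx dy = 2.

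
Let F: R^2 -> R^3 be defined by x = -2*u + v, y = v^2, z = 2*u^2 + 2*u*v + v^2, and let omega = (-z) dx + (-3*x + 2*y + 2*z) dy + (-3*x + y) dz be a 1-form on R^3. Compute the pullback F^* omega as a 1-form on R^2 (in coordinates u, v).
F^* omega = (28*u^2 + 4*u*v^2 + 4*u*v + 2*v^3 - 4*v^2) du + (8*u^2*v + 10*u^2 + 10*u*v^2 + 16*u*v + 10*v^3 - 13*v^2) dv

Using F^*(f dg) = (f ∘ F) d(g ∘ F), substitute each coordinate x_i by F_i(u, v) in f_i, and replace dx_i by d F_i = (∂F_i/∂u) du + (∂F_i/∂v) dv.
  For the x component: f_1(F) = -2*u^2 - 2*u*v - v^2; d F_1 = (-2) du + (1) dv
  For the y component: f_2(F) = 4*u^2 + 4*u*v + 6*u + 4*v^2 - 3*v; d F_2 = (0) du + (2*v) dv
  For the z component: f_3(F) = 6*u + v^2 - 3*v; d F_3 = (4*u + 2*v) du + (2*u + 2*v) dv
Combining and collecting du, dv coefficients:
  coeff of du: 28*u^2 + 4*u*v^2 + 4*u*v + 2*v^3 - 4*v^2
  coeff of dv: 8*u^2*v + 10*u^2 + 10*u*v^2 + 16*u*v + 10*v^3 - 13*v^2
F^* omega = (28*u^2 + 4*u*v^2 + 4*u*v + 2*v^3 - 4*v^2) du + (8*u^2*v + 10*u^2 + 10*u*v^2 + 16*u*v + 10*v^3 - 13*v^2) dv.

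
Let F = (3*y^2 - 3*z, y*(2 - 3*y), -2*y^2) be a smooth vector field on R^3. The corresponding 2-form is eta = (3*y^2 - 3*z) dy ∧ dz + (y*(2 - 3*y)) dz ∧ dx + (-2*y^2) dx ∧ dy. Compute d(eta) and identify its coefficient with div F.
d(eta) = (2 - 6*y) dx ∧ dy ∧ dz; div F = 2 - 6*y

For a 2-form in R^3 of the form above, applying d gives a 3-form with coefficient ∂P/∂x + ∂Q/∂y + ∂R/∂z:
  ∂P/∂x = 0
  ∂Q/∂y = 2 - 6*y
  ∂R/∂z = 0
Sum = 2 - 6*y, which is exactly div F.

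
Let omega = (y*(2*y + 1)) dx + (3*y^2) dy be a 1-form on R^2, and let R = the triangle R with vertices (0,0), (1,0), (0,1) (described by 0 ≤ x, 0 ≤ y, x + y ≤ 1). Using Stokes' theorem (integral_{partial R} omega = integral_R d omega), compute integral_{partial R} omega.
integral_(partial R) omega = -7/6

Stokes: integral_partial_R omega = integral_R d omega with d omega = (∂Q/∂x - ∂P/∂y) dx ∧ dy.
  ∂Q/∂x = 0
  ∂P/∂y = 4*y + 1
  integrand = ∂Q/∂x - ∂P/∂y = -4*y - 1.
Integrating over R: integral_0^1 integral_0^{1-x} (-4*y - 1) dy dx = -7/6.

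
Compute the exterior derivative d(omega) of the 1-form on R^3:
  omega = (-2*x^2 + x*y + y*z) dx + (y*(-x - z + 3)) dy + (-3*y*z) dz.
d(omega) = (-x - y - z) dx ∧ dy + (-y) dx ∧ dz + (y - 3*z) dy ∧ dz

For a 1-form omega = sum_i f_i dx_i, the exterior derivative is
  d(omega) = sum_{i < j} (∂f_j/∂x_i - ∂f_i/∂x_j) dx_i ∧ dx_j.
  coefficient of dx ∧ dy: ∂f_2/∂x - ∂f_1/∂y = ∂(y*(-x - z + 3))/∂x - ∂(-2*x^2 + x*y + y*z)/∂y = -x - y - z
  coefficient of dx ∧ dz: ∂f_3/∂x - ∂f_1/∂z = ∂(-3*y*z)/∂x - ∂(-2*x^2 + x*y + y*z)/∂z = -y
  coefficient of dy ∧ dz: ∂f_3/∂y - ∂f_2/∂z = ∂(-3*y*z)/∂y - ∂(y*(-x - z + 3))/∂z = y - 3*z
Assembling: d(omega) = (-x - y - z) dx ∧ dy + (-y) dx ∧ dz + (y - 3*z) dy ∧ dz.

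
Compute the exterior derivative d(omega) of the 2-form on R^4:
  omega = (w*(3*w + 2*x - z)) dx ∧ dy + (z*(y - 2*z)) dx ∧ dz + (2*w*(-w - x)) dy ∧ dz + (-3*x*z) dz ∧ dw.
d(omega) = (-3*w - z) dx ∧ dy ∧ dz + (6*w + 2*x - z) dx ∧ dy ∧ dw + (-4*w - 2*x) dy ∧ dz ∧ dw + (-3*z) dx ∧ dz ∧ dw

For a 2-form omega = sum_{i<j} g_{ij} dx_i ∧ dx_j, the exterior derivative is
  d(omega) = sum_{i<j} d(g_{ij}) ∧ dx_i ∧ dx_j = sum_{i<j, k} (∂g_{ij}/∂x_k) dx_k ∧ dx_i ∧ dx_j.
Expand each term, using dx_k ∧ dx_i ∧ dx_j = sgn(permutation) dx_{(a)} ∧ dx_{(b)} ∧ dx_{(c)} with (a < b < c) sorted:
  d(w*(3*w + 2*x - z)) includes (∂/∂z)(w*(3*w + 2*x - z)) dz = (-w) dz, which multiplied by dx ∧ dy gives (-w) dx ∧ dy ∧ dz
  d(w*(3*w + 2*x - z)) includes (∂/∂w)(w*(3*w + 2*x - z)) dw = (6*w + 2*x - z) dw, which multiplied by dx ∧ dy gives (6*w + 2*x - z) dx ∧ dy ∧ dw
  d(z*(y - 2*z)) includes (∂/∂y)(z*(y - 2*z)) dy = (z) dy, which multiplied by dx ∧ dz gives (-z) dx ∧ dy ∧ dz
  d(2*w*(-w - x)) includes (∂/∂x)(2*w*(-w - x)) dx = (-2*w) dx, which multiplied by dy ∧ dz gives (-2*w) dx ∧ dy ∧ dz
  d(2*w*(-w - x)) includes (∂/∂w)(2*w*(-w - x)) dw = (-4*w - 2*x) dw, which multiplied by dy ∧ dz gives (-4*w - 2*x) dy ∧ dz ∧ dw
  d(-3*x*z) includes (∂/∂x)(-3*x*z) dx = (-3*z) dx, which multiplied by dz ∧ dw gives (-3*z) dx ∧ dz ∧ dw
Collecting like 3-forms: d(omega) = (-3*w - z) dx ∧ dy ∧ dz + (6*w + 2*x - z) dx ∧ dy ∧ dw + (-4*w - 2*x) dy ∧ dz ∧ dw + (-3*z) dx ∧ dz ∧ dw.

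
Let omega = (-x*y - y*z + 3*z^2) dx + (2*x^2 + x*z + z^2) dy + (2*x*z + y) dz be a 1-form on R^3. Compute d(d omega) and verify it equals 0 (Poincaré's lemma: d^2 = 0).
d(d omega) = 0

Step 1: d omega = sum_{i<j} (∂f_j/∂x_i - ∂f_i/∂x_j) dx_i ∧ dx_j:
  coeff of dx ∧ dy: 5*x + 2*z
  coeff of dx ∧ dz: y - 4*z
  coeff of dy ∧ dz: -x - 2*z + 1
Step 2: Apply d again to each 2-form coefficient. The only possible 3-form in R^3 is dx ∧ dy ∧ dz, with coefficient
  ∂(coeff of dy∧dz)/∂x - ∂(coeff of dx∧dz)/∂y + ∂(coeff of dx∧dy)/∂z
  = ∂/∂x (-x - 2*z + 1) - ∂/∂y (y - 4*z) + ∂/∂z (5*x + 2*z).
Each of these terms simplifies to sums of mixed partials that cancel in pairs. The result is 0 (by equality of mixed partials for smooth functions — Schwarz / Clairaut).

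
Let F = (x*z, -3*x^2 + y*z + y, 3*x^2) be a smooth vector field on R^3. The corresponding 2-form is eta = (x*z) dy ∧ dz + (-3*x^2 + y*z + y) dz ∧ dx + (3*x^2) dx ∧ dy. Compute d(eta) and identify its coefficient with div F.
d(eta) = (2*z + 1) dx ∧ dy ∧ dz; div F = 2*z + 1

For a 2-form in R^3 of the form above, applying d gives a 3-form with coefficient ∂P/∂x + ∂Q/∂y + ∂R/∂z:
  ∂P/∂x = z
  ∂Q/∂y = z + 1
  ∂R/∂z = 0
Sum = 2*z + 1, which is exactly div F.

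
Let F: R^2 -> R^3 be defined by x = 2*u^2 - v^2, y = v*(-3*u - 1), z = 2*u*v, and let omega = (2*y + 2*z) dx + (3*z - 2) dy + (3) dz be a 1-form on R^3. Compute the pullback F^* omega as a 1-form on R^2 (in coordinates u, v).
F^* omega = (2*v*(-4*u^2 - 9*u*v - 4*u + 6)) du + (-18*u^2*v + 4*u*v^2 - 6*u*v + 12*u + 4*v^2 + 2) dv

Using F^*(f dg) = (f ∘ F) d(g ∘ F), substitute each coordinate x_i by F_i(u, v) in f_i, and replace dx_i by d F_i = (∂F_i/∂u) du + (∂F_i/∂v) dv.
  For the x component: f_1(F) = 2*v*(-u - 1); d F_1 = (4*u) du + (-2*v) dv
  For the y component: f_2(F) = 6*u*v - 2; d F_2 = (-3*v) du + (-3*u - 1) dv
  For the z component: f_3(F) = 3; d F_3 = (2*v) du + (2*u) dv
Combining and collecting du, dv coefficients:
  coeff of du: 2*v*(-4*u^2 - 9*u*v - 4*u + 6)
  coeff of dv: -18*u^2*v + 4*u*v^2 - 6*u*v + 12*u + 4*v^2 + 2
F^* omega = (2*v*(-4*u^2 - 9*u*v - 4*u + 6)) du + (-18*u^2*v + 4*u*v^2 - 6*u*v + 12*u + 4*v^2 + 2) dv.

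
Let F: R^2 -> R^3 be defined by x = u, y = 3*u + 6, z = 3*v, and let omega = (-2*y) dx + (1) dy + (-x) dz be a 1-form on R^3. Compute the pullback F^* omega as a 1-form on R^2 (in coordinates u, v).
F^* omega = (-6*u - 9) du + (-3*u) dv

Using F^*(f dg) = (f ∘ F) d(g ∘ F), substitute each coordinate x_i by F_i(u, v) in f_i, and replace dx_i by d F_i = (∂F_i/∂u) du + (∂F_i/∂v) dv.
  For the x component: f_1(F) = -6*u - 12; d F_1 = (1) du + (0) dv
  For the y component: f_2(F) = 1; d F_2 = (3) du + (0) dv
  For the z component: f_3(F) = -u; d F_3 = (0) du + (3) dv
Combining and collecting du, dv coefficients:
  coeff of du: -6*u - 9
  coeff of dv: -3*u
F^* omega = (-6*u - 9) du + (-3*u) dv.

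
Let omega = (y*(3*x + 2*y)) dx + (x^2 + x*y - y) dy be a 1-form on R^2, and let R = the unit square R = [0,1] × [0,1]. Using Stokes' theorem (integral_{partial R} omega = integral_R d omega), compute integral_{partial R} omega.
integral_(partial R) omega = -2

Stokes: integral_partial_R omega = integral_R d omega with d omega = (∂Q/∂x - ∂P/∂y) dx ∧ dy.
  ∂Q/∂x = 2*x + y
  ∂P/∂y = 3*x + 4*y
  integrand = ∂Q/∂x - ∂P/∂y = -x - 3*y.
Integrating over R: integral_0^1 integral_0^1 (-x - 3*y) dx dy = -2.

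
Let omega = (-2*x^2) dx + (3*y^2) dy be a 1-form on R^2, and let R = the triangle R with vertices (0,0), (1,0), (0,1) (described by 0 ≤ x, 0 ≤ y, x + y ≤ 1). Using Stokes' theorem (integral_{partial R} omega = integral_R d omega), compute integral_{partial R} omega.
integral_(partial R) omega = 0

Stokes: integral_partial_R omega = integral_R d omega with d omega = (∂Q/∂x - ∂P/∂y) dx ∧ dy.
  ∂Q/∂x = 0
  ∂P/∂y = 0
  integrand = ∂Q/∂x - ∂P/∂y = 0.
Integrating over R: integral_0^1 integral_0^{1-x} (0) dy dx = 0.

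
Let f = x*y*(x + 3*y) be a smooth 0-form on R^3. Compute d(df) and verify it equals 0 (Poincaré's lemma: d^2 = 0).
d(df) = 0

Step 1: df = sum_i (∂f/∂x_i) dx_i = (y*(2*x + 3*y)) dx + (x*(x + 6*y)) dy + (0) dz.
Step 2: Apply d again. Using the 1-form formula, the coefficient of dx ∧ dy in d(df) is ∂^2 f/∂x ∂y - ∂^2 f/∂y ∂x = (2*x + 6*y) - (2*x + 6*y) = 0 (equality of mixed partials for smooth f).
Similarly for dx ∧ dz and dy ∧ dz — all coefficients vanish. So d(df) = 0.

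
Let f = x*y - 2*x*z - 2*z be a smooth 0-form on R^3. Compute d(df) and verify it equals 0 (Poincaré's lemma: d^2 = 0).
d(df) = 0

Step 1: df = sum_i (∂f/∂x_i) dx_i = (y - 2*z) dx + (x) dy + (-2*x - 2) dz.
Step 2: Apply d again. Using the 1-form formula, the coefficient of dx ∧ dy in d(df) is ∂^2 f/∂x ∂y - ∂^2 f/∂y ∂x = (1) - (1) = 0 (equality of mixed partials for smooth f).
Similarly for dx ∧ dz and dy ∧ dz — all coefficients vanish. So d(df) = 0.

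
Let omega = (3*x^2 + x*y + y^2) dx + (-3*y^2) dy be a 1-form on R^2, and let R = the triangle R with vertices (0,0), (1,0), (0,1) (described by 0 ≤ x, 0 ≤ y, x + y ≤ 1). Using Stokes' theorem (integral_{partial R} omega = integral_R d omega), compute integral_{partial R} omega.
integral_(partial R) omega = -1/2

Stokes: integral_partial_R omega = integral_R d omega with d omega = (∂Q/∂x - ∂P/∂y) dx ∧ dy.
  ∂Q/∂x = 0
  ∂P/∂y = x + 2*y
  integrand = ∂Q/∂x - ∂P/∂y = -x - 2*y.
Integrating over R: integral_0^1 integral_0^{1-x} (-x - 2*y) dy dx = -1/2.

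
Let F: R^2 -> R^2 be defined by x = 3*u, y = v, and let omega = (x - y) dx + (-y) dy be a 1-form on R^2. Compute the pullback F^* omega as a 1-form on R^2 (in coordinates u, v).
F^* omega = (9*u - 3*v) du + (-v) dv

Using F^*(f dg) = (f ∘ F) d(g ∘ F), substitute each coordinate x_i by F_i(u, v) in f_i, and replace dx_i by d F_i = (∂F_i/∂u) du + (∂F_i/∂v) dv.
  For the x component: f_1(F) = 3*u - v; d F_1 = (3) du + (0) dv
  For the y component: f_2(F) = -v; d F_2 = (0) du + (1) dv
Combining and collecting du, dv coefficients:
  coeff of du: 9*u - 3*v
  coeff of dv: -v
F^* omega = (9*u - 3*v) du + (-v) dv.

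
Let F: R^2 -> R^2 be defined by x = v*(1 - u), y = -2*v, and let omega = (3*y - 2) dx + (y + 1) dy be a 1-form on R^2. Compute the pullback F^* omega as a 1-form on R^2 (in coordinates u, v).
F^* omega = (2*v*(3*v + 1)) du + (6*u*v + 2*u - 2*v - 4) dv

Using F^*(f dg) = (f ∘ F) d(g ∘ F), substitute each coordinate x_i by F_i(u, v) in f_i, and replace dx_i by d F_i = (∂F_i/∂u) du + (∂F_i/∂v) dv.
  For the x component: f_1(F) = -6*v - 2; d F_1 = (-v) du + (1 - u) dv
  For the y component: f_2(F) = 1 - 2*v; d F_2 = (0) du + (-2) dv
Combining and collecting du, dv coefficients:
  coeff of du: 2*v*(3*v + 1)
  coeff of dv: 6*u*v + 2*u - 2*v - 4
F^* omega = (2*v*(3*v + 1)) du + (6*u*v + 2*u - 2*v - 4) dv.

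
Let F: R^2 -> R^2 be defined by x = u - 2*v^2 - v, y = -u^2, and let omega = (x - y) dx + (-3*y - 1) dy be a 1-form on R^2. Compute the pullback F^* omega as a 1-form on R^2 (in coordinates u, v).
F^* omega = (-6*u^3 + u^2 + 3*u - 2*v^2 - v) du + (-4*u^2*v - u^2 - 4*u*v - u + 8*v^3 + 6*v^2 + v) dv

Using F^*(f dg) = (f ∘ F) d(g ∘ F), substitute each coordinate x_i by F_i(u, v) in f_i, and replace dx_i by d F_i = (∂F_i/∂u) du + (∂F_i/∂v) dv.
  For the x component: f_1(F) = u^2 + u - 2*v^2 - v; d F_1 = (1) du + (-4*v - 1) dv
  For the y component: f_2(F) = 3*u^2 - 1; d F_2 = (-2*u) du + (0) dv
Combining and collecting du, dv coefficients:
  coeff of du: -6*u^3 + u^2 + 3*u - 2*v^2 - v
  coeff of dv: -4*u^2*v - u^2 - 4*u*v - u + 8*v^3 + 6*v^2 + v
F^* omega = (-6*u^3 + u^2 + 3*u - 2*v^2 - v) du + (-4*u^2*v - u^2 - 4*u*v - u + 8*v^3 + 6*v^2 + v) dv.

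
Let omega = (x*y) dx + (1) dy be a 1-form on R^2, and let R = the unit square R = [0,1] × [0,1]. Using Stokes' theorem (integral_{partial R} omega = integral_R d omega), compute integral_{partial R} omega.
integral_(partial R) omega = -1/2

Stokes: integral_partial_R omega = integral_R d omega with d omega = (∂Q/∂x - ∂P/∂y) dx ∧ dy.
  ∂Q/∂x = 0
  ∂P/∂y = x
  integrand = ∂Q/∂x - ∂P/∂y = -x.
Integrating over R: integral_0^1 integral_0^1 (-x) dx dy = -1/2.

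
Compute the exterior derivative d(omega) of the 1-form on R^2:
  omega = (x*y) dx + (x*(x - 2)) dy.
d(omega) = (x - 2) dx ∧ dy

For a 1-form omega = sum_i f_i dx_i, the exterior derivative is
  d(omega) = sum_{i < j} (∂f_j/∂x_i - ∂f_i/∂x_j) dx_i ∧ dx_j.
  coefficient of dx ∧ dy: ∂f_2/∂x - ∂f_1/∂y = ∂(x*(x - 2))/∂x - ∂(x*y)/∂y = x - 2
Assembling: d(omega) = (x - 2) dx ∧ dy.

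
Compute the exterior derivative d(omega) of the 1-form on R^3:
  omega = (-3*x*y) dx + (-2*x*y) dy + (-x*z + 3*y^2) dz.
d(omega) = (3*x - 2*y) dx ∧ dy + (-z) dx ∧ dz + (6*y) dy ∧ dz

For a 1-form omega = sum_i f_i dx_i, the exterior derivative is
  d(omega) = sum_{i < j} (∂f_j/∂x_i - ∂f_i/∂x_j) dx_i ∧ dx_j.
  coefficient of dx ∧ dy: ∂f_2/∂x - ∂f_1/∂y = ∂(-2*x*y)/∂x - ∂(-3*x*y)/∂y = 3*x - 2*y
  coefficient of dx ∧ dz: ∂f_3/∂x - ∂f_1/∂z = ∂(-x*z + 3*y^2)/∂x - ∂(-3*x*y)/∂z = -z
  coefficient of dy ∧ dz: ∂f_3/∂y - ∂f_2/∂z = ∂(-x*z + 3*y^2)/∂y - ∂(-2*x*y)/∂z = 6*y
Assembling: d(omega) = (3*x - 2*y) dx ∧ dy + (-z) dx ∧ dz + (6*y) dy ∧ dz.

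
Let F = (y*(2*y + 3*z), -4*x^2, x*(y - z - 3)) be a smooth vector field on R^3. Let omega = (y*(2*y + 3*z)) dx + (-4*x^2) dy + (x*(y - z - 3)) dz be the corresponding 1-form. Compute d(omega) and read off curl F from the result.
d(omega) = (x) dy ∧ dz + (2*y + z + 3) dz ∧ dx + (-8*x - 4*y - 3*z) dx ∧ dy; curl F = (x, 2*y + z + 3, -8*x - 4*y - 3*z)

d omega = sum_{i<j} (∂f_j/∂x_i - ∂f_i/∂x_j) dx_i ∧ dx_j. Under the identification (dy ∧ dz, dz ∧ dx, dx ∧ dy) ↔ (e_x, e_y, e_z), the coefficients are exactly the components of curl F. Compute:
  ∂R/∂y - ∂Q/∂z = (x) - (0) = x
  ∂P/∂z - ∂R/∂x = (3*y) - (y - z - 3) = 2*y + z + 3
  ∂Q/∂x - ∂P/∂y = (-8*x) - (4*y + 3*z) = -8*x - 4*y - 3*z.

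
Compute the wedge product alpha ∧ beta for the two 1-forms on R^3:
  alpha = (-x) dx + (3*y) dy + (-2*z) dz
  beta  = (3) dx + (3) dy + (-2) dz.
alpha ∧ beta = (-3*x - 9*y) dx ∧ dy + (2*x + 6*z) dx ∧ dz + (-6*y + 6*z) dy ∧ dz

Distribute the wedge, using dx_i ∧ dx_j = -dx_j ∧ dx_i and dx_i ∧ dx_i = 0. For each pair (i, j) with i < j, the coefficient of dx_i ∧ dx_j in alpha ∧ beta is (alpha_i * beta_j - alpha_j * beta_i). Collecting: alpha ∧ beta = (-3*x - 9*y) dx ∧ dy + (2*x + 6*z) dx ∧ dz + (-6*y + 6*z) dy ∧ dz.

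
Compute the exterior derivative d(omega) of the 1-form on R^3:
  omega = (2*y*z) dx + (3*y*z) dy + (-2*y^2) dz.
d(omega) = (-2*z) dx ∧ dy + (-2*y) dx ∧ dz + (-7*y) dy ∧ dz

For a 1-form omega = sum_i f_i dx_i, the exterior derivative is
  d(omega) = sum_{i < j} (∂f_j/∂x_i - ∂f_i/∂x_j) dx_i ∧ dx_j.
  coefficient of dx ∧ dy: ∂f_2/∂x - ∂f_1/∂y = ∂(3*y*z)/∂x - ∂(2*y*z)/∂y = -2*z
  coefficient of dx ∧ dz: ∂f_3/∂x - ∂f_1/∂z = ∂(-2*y^2)/∂x - ∂(2*y*z)/∂z = -2*y
  coefficient of dy ∧ dz: ∂f_3/∂y - ∂f_2/∂z = ∂(-2*y^2)/∂y - ∂(3*y*z)/∂z = -7*y
Assembling: d(omega) = (-2*z) dx ∧ dy + (-2*y) dx ∧ dz + (-7*y) dy ∧ dz.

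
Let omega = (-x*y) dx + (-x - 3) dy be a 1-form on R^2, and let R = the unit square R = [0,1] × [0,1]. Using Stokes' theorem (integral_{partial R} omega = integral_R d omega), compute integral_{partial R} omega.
integral_(partial R) omega = -1/2

Stokes: integral_partial_R omega = integral_R d omega with d omega = (∂Q/∂x - ∂P/∂y) dx ∧ dy.
  ∂Q/∂x = -1
  ∂P/∂y = -x
  integrand = ∂Q/∂x - ∂P/∂y = x - 1.
Integrating over R: integral_0^1 integral_0^1 (x - 1) dx dy = -1/2.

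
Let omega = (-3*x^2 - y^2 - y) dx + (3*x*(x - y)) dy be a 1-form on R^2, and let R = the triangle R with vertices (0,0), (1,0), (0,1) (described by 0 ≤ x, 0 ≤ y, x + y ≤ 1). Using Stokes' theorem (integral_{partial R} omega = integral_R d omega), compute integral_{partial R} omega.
integral_(partial R) omega = 4/3

Stokes: integral_partial_R omega = integral_R d omega with d omega = (∂Q/∂x - ∂P/∂y) dx ∧ dy.
  ∂Q/∂x = 6*x - 3*y
  ∂P/∂y = -2*y - 1
  integrand = ∂Q/∂x - ∂P/∂y = 6*x - y + 1.
Integrating over R: integral_0^1 integral_0^{1-x} (6*x - y + 1) dy dx = 4/3.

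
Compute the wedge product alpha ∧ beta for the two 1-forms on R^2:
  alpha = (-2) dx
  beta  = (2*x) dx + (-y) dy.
alpha ∧ beta = (2*y) dx ∧ dy

Distribute the wedge, using dx_i ∧ dx_j = -dx_j ∧ dx_i and dx_i ∧ dx_i = 0. For each pair (i, j) with i < j, the coefficient of dx_i ∧ dx_j in alpha ∧ beta is (alpha_i * beta_j - alpha_j * beta_i). Collecting: alpha ∧ beta = (2*y) dx ∧ dy.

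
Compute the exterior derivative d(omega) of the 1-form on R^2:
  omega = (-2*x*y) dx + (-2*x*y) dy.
d(omega) = (2*x - 2*y) dx ∧ dy

For a 1-form omega = sum_i f_i dx_i, the exterior derivative is
  d(omega) = sum_{i < j} (∂f_j/∂x_i - ∂f_i/∂x_j) dx_i ∧ dx_j.
  coefficient of dx ∧ dy: ∂f_2/∂x - ∂f_1/∂y = ∂(-2*x*y)/∂x - ∂(-2*x*y)/∂y = 2*x - 2*y
Assembling: d(omega) = (2*x - 2*y) dx ∧ dy.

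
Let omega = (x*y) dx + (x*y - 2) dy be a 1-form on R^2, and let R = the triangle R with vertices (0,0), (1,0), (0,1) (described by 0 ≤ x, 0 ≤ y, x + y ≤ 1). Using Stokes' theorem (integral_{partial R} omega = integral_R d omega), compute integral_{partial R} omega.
integral_(partial R) omega = 0

Stokes: integral_partial_R omega = integral_R d omega with d omega = (∂Q/∂x - ∂P/∂y) dx ∧ dy.
  ∂Q/∂x = y
  ∂P/∂y = x
  integrand = ∂Q/∂x - ∂P/∂y = -x + y.
Integrating over R: integral_0^1 integral_0^{1-x} (-x + y) dy dx = 0.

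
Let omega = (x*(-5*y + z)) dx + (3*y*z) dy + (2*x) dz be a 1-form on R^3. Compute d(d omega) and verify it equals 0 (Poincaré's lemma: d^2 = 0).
d(d omega) = 0

Step 1: d omega = sum_{i<j} (∂f_j/∂x_i - ∂f_i/∂x_j) dx_i ∧ dx_j:
  coeff of dx ∧ dy: 5*x
  coeff of dx ∧ dz: 2 - x
  coeff of dy ∧ dz: -3*y
Step 2: Apply d again to each 2-form coefficient. The only possible 3-form in R^3 is dx ∧ dy ∧ dz, with coefficient
  ∂(coeff of dy∧dz)/∂x - ∂(coeff of dx∧dz)/∂y + ∂(coeff of dx∧dy)/∂z
  = ∂/∂x (-3*y) - ∂/∂y (2 - x) + ∂/∂z (5*x).
Each of these terms simplifies to sums of mixed partials that cancel in pairs. The result is 0 (by equality of mixed partials for smooth functions — Schwarz / Clairaut).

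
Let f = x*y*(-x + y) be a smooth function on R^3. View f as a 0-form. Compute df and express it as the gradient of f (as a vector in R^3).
df = (y*(-2*x + y)) dx + (x*(-x + 2*y)) dy + (0) dz; grad f = (y*(-2*x + y), x*(-x + 2*y), 0)

For a 0-form f, d f = (∂f/∂x) dx + (∂f/∂y) dy + (∂f/∂z) dz. The components of the vector representation are exactly the entries of grad f in Cartesian coordinates:
  ∂f/∂x = y*(-2*x + y)
  ∂f/∂y = x*(-x + 2*y)
  ∂f/∂z = 0.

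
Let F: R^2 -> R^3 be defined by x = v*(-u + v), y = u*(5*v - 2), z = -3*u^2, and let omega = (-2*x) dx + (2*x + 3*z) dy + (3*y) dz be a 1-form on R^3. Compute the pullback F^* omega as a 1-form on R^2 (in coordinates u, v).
F^* omega = (-135*u^2*v + 54*u^2 - 12*u*v^2 + 4*u*v + 12*v^3 - 4*v^2) du + (-45*u^3 - 12*u^2*v + 16*u*v^2 - 4*v^3) dv

Using F^*(f dg) = (f ∘ F) d(g ∘ F), substitute each coordinate x_i by F_i(u, v) in f_i, and replace dx_i by d F_i = (∂F_i/∂u) du + (∂F_i/∂v) dv.
  For the x component: f_1(F) = 2*v*(u - v); d F_1 = (-v) du + (-u + 2*v) dv
  For the y component: f_2(F) = -9*u^2 - 2*u*v + 2*v^2; d F_2 = (5*v - 2) du + (5*u) dv
  For the z component: f_3(F) = 3*u*(5*v - 2); d F_3 = (-6*u) du + (0) dv
Combining and collecting du, dv coefficients:
  coeff of du: -135*u^2*v + 54*u^2 - 12*u*v^2 + 4*u*v + 12*v^3 - 4*v^2
  coeff of dv: -45*u^3 - 12*u^2*v + 16*u*v^2 - 4*v^3
F^* omega = (-135*u^2*v + 54*u^2 - 12*u*v^2 + 4*u*v + 12*v^3 - 4*v^2) du + (-45*u^3 - 12*u^2*v + 16*u*v^2 - 4*v^3) dv.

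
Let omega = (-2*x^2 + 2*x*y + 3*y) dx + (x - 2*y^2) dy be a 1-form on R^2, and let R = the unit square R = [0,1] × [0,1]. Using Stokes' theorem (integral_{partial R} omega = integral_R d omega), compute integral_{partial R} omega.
integral_(partial R) omega = -3

Stokes: integral_partial_R omega = integral_R d omega with d omega = (∂Q/∂x - ∂P/∂y) dx ∧ dy.
  ∂Q/∂x = 1
  ∂P/∂y = 2*x + 3
  integrand = ∂Q/∂x - ∂P/∂y = -2*x - 2.
Integrating over R: integral_0^1 integral_0^1 (-2*x - 2) dx dy = -3.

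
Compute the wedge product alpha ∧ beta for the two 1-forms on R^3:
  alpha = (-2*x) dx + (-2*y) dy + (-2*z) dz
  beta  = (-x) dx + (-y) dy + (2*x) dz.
alpha ∧ beta = (-2*x*(2*x + z)) dx ∧ dz + (-2*y*(2*x + z)) dy ∧ dz

Distribute the wedge, using dx_i ∧ dx_j = -dx_j ∧ dx_i and dx_i ∧ dx_i = 0. For each pair (i, j) with i < j, the coefficient of dx_i ∧ dx_j in alpha ∧ beta is (alpha_i * beta_j - alpha_j * beta_i). Collecting: alpha ∧ beta = (-2*x*(2*x + z)) dx ∧ dz + (-2*y*(2*x + z)) dy ∧ dz.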